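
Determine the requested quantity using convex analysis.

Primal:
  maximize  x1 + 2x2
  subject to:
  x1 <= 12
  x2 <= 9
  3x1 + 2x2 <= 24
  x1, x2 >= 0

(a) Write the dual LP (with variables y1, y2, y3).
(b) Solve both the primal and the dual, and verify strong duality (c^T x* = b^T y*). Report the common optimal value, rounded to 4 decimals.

The standard primal-dual pair for 'max c^T x s.t. A x <= b, x >= 0' is:
  Dual:  min b^T y  s.t.  A^T y >= c,  y >= 0.

So the dual LP is:
  minimize  12y1 + 9y2 + 24y3
  subject to:
    y1 + 3y3 >= 1
    y2 + 2y3 >= 2
    y1, y2, y3 >= 0

Solving the primal: x* = (2, 9).
  primal value c^T x* = 20.
Solving the dual: y* = (0, 1.3333, 0.3333).
  dual value b^T y* = 20.
Strong duality: c^T x* = b^T y*. Confirmed.

20


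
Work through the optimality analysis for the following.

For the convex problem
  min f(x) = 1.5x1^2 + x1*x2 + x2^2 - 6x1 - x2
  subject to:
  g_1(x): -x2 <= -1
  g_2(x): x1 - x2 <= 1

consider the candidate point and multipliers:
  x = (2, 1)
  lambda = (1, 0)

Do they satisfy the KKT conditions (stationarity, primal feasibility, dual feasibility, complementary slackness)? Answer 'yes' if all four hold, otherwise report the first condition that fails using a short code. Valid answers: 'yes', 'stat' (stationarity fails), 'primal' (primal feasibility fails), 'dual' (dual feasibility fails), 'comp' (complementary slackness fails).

Gradient of f: grad f(x) = Q x + c = (1, 3)
Constraint values g_i(x) = a_i^T x - b_i:
  g_1((2, 1)) = 0
  g_2((2, 1)) = 0
Stationarity residual: grad f(x) + sum_i lambda_i a_i = (1, 2)
  -> stationarity FAILS
Primal feasibility (all g_i <= 0): OK
Dual feasibility (all lambda_i >= 0): OK
Complementary slackness (lambda_i * g_i(x) = 0 for all i): OK

Verdict: the first failing condition is stationarity -> stat.

stat


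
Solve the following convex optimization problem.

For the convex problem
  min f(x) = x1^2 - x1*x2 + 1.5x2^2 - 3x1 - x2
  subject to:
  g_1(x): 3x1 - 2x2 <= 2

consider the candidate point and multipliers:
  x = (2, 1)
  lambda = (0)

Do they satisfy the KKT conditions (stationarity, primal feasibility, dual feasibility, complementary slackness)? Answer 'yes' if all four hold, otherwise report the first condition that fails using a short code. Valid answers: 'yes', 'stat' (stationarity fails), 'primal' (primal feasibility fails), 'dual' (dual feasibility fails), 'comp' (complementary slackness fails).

Gradient of f: grad f(x) = Q x + c = (0, 0)
Constraint values g_i(x) = a_i^T x - b_i:
  g_1((2, 1)) = 2
Stationarity residual: grad f(x) + sum_i lambda_i a_i = (0, 0)
  -> stationarity OK
Primal feasibility (all g_i <= 0): FAILS
Dual feasibility (all lambda_i >= 0): OK
Complementary slackness (lambda_i * g_i(x) = 0 for all i): OK

Verdict: the first failing condition is primal_feasibility -> primal.

primal


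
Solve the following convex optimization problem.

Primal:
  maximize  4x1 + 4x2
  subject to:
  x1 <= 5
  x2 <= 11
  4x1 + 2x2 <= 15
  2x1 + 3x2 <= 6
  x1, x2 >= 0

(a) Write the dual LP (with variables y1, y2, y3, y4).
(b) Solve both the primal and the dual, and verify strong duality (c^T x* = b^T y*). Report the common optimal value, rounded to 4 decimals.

The standard primal-dual pair for 'max c^T x s.t. A x <= b, x >= 0' is:
  Dual:  min b^T y  s.t.  A^T y >= c,  y >= 0.

So the dual LP is:
  minimize  5y1 + 11y2 + 15y3 + 6y4
  subject to:
    y1 + 4y3 + 2y4 >= 4
    y2 + 2y3 + 3y4 >= 4
    y1, y2, y3, y4 >= 0

Solving the primal: x* = (3, 0).
  primal value c^T x* = 12.
Solving the dual: y* = (0, 0, 0, 2).
  dual value b^T y* = 12.
Strong duality: c^T x* = b^T y*. Confirmed.

12


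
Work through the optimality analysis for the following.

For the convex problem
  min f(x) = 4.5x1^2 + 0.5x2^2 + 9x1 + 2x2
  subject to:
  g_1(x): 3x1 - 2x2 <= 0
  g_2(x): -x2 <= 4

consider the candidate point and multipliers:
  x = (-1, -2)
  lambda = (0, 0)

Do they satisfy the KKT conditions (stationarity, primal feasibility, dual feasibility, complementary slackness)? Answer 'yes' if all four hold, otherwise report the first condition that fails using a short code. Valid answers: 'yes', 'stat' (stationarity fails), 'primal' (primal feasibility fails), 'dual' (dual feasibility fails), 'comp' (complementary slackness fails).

Gradient of f: grad f(x) = Q x + c = (0, 0)
Constraint values g_i(x) = a_i^T x - b_i:
  g_1((-1, -2)) = 1
  g_2((-1, -2)) = -2
Stationarity residual: grad f(x) + sum_i lambda_i a_i = (0, 0)
  -> stationarity OK
Primal feasibility (all g_i <= 0): FAILS
Dual feasibility (all lambda_i >= 0): OK
Complementary slackness (lambda_i * g_i(x) = 0 for all i): OK

Verdict: the first failing condition is primal_feasibility -> primal.

primal


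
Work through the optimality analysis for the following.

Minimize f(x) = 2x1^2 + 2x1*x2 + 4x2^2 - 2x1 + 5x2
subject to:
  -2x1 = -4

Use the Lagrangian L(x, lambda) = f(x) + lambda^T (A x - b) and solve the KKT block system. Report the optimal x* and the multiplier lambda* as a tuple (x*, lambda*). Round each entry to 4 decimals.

Form the Lagrangian:
  L(x, lambda) = (1/2) x^T Q x + c^T x + lambda^T (A x - b)
Stationarity (grad_x L = 0): Q x + c + A^T lambda = 0.
Primal feasibility: A x = b.

This gives the KKT block system:
  [ Q   A^T ] [ x     ]   [-c ]
  [ A    0  ] [ lambda ] = [ b ]

Solving the linear system:
  x*      = (2, -1.125)
  lambda* = (1.875)
  f(x*)   = -1.0625

x* = (2, -1.125), lambda* = (1.875)


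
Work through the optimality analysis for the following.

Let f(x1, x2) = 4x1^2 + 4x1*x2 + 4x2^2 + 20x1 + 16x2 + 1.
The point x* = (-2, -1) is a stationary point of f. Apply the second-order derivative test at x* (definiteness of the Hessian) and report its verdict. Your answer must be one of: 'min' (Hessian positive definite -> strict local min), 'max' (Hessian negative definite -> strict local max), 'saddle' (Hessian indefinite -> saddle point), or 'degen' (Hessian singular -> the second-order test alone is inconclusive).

Compute the Hessian H = grad^2 f:
  H = [[8, 4], [4, 8]]
Verify stationarity: grad f(x*) = H x* + g = (0, 0).
Eigenvalues of H: 4, 12.
Both eigenvalues > 0, so H is positive definite -> x* is a strict local min.

min


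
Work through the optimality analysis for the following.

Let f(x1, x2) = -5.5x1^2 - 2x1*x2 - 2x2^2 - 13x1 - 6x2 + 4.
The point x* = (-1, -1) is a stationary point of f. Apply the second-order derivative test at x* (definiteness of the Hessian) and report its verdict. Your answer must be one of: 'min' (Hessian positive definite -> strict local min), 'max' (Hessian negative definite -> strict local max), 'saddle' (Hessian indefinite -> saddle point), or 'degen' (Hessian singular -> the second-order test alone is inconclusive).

Compute the Hessian H = grad^2 f:
  H = [[-11, -2], [-2, -4]]
Verify stationarity: grad f(x*) = H x* + g = (0, 0).
Eigenvalues of H: -11.5311, -3.4689.
Both eigenvalues < 0, so H is negative definite -> x* is a strict local max.

max


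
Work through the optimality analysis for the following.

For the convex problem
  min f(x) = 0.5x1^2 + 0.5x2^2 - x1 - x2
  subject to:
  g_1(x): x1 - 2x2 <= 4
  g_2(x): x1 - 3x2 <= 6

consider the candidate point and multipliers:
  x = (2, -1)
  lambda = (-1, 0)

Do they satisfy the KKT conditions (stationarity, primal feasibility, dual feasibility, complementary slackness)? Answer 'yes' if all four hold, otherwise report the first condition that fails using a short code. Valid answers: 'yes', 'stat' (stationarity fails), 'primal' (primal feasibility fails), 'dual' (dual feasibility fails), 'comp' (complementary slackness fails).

Gradient of f: grad f(x) = Q x + c = (1, -2)
Constraint values g_i(x) = a_i^T x - b_i:
  g_1((2, -1)) = 0
  g_2((2, -1)) = -1
Stationarity residual: grad f(x) + sum_i lambda_i a_i = (0, 0)
  -> stationarity OK
Primal feasibility (all g_i <= 0): OK
Dual feasibility (all lambda_i >= 0): FAILS
Complementary slackness (lambda_i * g_i(x) = 0 for all i): OK

Verdict: the first failing condition is dual_feasibility -> dual.

dual


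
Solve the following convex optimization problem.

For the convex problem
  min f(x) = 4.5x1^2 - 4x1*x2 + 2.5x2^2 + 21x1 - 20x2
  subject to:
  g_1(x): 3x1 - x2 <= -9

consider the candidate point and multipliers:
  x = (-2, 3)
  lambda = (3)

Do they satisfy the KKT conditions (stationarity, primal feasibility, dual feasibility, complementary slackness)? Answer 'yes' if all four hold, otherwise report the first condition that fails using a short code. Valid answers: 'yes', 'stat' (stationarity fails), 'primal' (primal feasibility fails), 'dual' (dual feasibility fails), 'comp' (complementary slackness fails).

Gradient of f: grad f(x) = Q x + c = (-9, 3)
Constraint values g_i(x) = a_i^T x - b_i:
  g_1((-2, 3)) = 0
Stationarity residual: grad f(x) + sum_i lambda_i a_i = (0, 0)
  -> stationarity OK
Primal feasibility (all g_i <= 0): OK
Dual feasibility (all lambda_i >= 0): OK
Complementary slackness (lambda_i * g_i(x) = 0 for all i): OK

Verdict: yes, KKT holds.

yes


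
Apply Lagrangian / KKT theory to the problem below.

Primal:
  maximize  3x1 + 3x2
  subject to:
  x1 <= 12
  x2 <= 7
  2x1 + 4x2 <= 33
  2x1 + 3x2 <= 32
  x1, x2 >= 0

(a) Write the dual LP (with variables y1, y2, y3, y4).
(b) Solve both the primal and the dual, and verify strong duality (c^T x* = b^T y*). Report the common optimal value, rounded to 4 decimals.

The standard primal-dual pair for 'max c^T x s.t. A x <= b, x >= 0' is:
  Dual:  min b^T y  s.t.  A^T y >= c,  y >= 0.

So the dual LP is:
  minimize  12y1 + 7y2 + 33y3 + 32y4
  subject to:
    y1 + 2y3 + 2y4 >= 3
    y2 + 4y3 + 3y4 >= 3
    y1, y2, y3, y4 >= 0

Solving the primal: x* = (12, 2.25).
  primal value c^T x* = 42.75.
Solving the dual: y* = (1.5, 0, 0.75, 0).
  dual value b^T y* = 42.75.
Strong duality: c^T x* = b^T y*. Confirmed.

42.75


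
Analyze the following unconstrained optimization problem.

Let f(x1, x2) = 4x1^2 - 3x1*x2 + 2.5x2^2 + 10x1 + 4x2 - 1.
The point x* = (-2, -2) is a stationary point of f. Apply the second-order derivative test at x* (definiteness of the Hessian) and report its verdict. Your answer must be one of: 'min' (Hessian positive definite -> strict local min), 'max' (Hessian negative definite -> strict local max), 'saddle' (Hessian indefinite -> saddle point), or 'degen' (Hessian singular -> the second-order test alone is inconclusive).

Compute the Hessian H = grad^2 f:
  H = [[8, -3], [-3, 5]]
Verify stationarity: grad f(x*) = H x* + g = (0, 0).
Eigenvalues of H: 3.1459, 9.8541.
Both eigenvalues > 0, so H is positive definite -> x* is a strict local min.

min


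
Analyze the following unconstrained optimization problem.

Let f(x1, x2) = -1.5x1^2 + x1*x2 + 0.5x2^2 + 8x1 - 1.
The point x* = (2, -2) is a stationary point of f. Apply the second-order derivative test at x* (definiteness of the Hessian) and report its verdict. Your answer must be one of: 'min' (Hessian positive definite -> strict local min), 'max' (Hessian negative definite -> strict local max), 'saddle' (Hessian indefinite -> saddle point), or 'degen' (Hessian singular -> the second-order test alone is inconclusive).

Compute the Hessian H = grad^2 f:
  H = [[-3, 1], [1, 1]]
Verify stationarity: grad f(x*) = H x* + g = (0, 0).
Eigenvalues of H: -3.2361, 1.2361.
Eigenvalues have mixed signs, so H is indefinite -> x* is a saddle point.

saddle


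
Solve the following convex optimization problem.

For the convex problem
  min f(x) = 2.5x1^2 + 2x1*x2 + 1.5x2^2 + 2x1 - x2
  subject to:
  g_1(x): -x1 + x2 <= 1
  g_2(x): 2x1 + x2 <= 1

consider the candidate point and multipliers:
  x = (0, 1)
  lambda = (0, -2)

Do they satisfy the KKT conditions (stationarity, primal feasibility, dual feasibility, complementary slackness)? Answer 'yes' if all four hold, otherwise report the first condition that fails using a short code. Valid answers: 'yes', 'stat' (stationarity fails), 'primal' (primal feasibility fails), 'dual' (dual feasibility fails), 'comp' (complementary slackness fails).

Gradient of f: grad f(x) = Q x + c = (4, 2)
Constraint values g_i(x) = a_i^T x - b_i:
  g_1((0, 1)) = 0
  g_2((0, 1)) = 0
Stationarity residual: grad f(x) + sum_i lambda_i a_i = (0, 0)
  -> stationarity OK
Primal feasibility (all g_i <= 0): OK
Dual feasibility (all lambda_i >= 0): FAILS
Complementary slackness (lambda_i * g_i(x) = 0 for all i): OK

Verdict: the first failing condition is dual_feasibility -> dual.

dual


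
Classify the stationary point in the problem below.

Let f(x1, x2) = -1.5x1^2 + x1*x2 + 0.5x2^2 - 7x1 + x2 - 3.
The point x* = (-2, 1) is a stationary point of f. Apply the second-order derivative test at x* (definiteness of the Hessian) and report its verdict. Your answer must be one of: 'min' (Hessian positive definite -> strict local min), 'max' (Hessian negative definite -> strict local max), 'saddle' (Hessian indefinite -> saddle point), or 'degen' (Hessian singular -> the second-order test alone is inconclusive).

Compute the Hessian H = grad^2 f:
  H = [[-3, 1], [1, 1]]
Verify stationarity: grad f(x*) = H x* + g = (0, 0).
Eigenvalues of H: -3.2361, 1.2361.
Eigenvalues have mixed signs, so H is indefinite -> x* is a saddle point.

saddle


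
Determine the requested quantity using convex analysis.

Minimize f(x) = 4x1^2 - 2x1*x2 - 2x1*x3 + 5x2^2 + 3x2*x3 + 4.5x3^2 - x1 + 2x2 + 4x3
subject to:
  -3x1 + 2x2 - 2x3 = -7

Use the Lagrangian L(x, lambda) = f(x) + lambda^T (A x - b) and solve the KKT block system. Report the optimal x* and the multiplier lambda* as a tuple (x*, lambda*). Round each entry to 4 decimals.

Form the Lagrangian:
  L(x, lambda) = (1/2) x^T Q x + c^T x + lambda^T (A x - b)
Stationarity (grad_x L = 0): Q x + c + A^T lambda = 0.
Primal feasibility: A x = b.

This gives the KKT block system:
  [ Q   A^T ] [ x     ]   [-c ]
  [ A    0  ] [ lambda ] = [ b ]

Solving the linear system:
  x*      = (1.2767, -0.7965, 0.7884)
  lambda* = (3.0766)
  f(x*)   = 10.91

x* = (1.2767, -0.7965, 0.7884), lambda* = (3.0766)


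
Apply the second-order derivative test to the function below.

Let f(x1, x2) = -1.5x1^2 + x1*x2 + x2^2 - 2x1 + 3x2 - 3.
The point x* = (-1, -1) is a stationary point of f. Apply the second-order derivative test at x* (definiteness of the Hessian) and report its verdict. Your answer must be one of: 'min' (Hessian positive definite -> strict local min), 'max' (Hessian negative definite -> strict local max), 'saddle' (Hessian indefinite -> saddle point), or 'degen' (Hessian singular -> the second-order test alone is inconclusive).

Compute the Hessian H = grad^2 f:
  H = [[-3, 1], [1, 2]]
Verify stationarity: grad f(x*) = H x* + g = (0, 0).
Eigenvalues of H: -3.1926, 2.1926.
Eigenvalues have mixed signs, so H is indefinite -> x* is a saddle point.

saddle


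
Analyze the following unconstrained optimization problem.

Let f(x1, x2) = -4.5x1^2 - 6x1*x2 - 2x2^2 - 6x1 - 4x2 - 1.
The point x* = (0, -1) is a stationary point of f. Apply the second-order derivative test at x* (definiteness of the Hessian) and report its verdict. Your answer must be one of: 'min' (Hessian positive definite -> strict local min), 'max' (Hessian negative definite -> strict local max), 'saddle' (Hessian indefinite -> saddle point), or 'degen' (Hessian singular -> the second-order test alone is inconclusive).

Compute the Hessian H = grad^2 f:
  H = [[-9, -6], [-6, -4]]
Verify stationarity: grad f(x*) = H x* + g = (0, 0).
Eigenvalues of H: -13, 0.
H has a zero eigenvalue (singular; negative semidefinite but not definite), so H is neither positive definite, negative definite, nor indefinite. The second-order test alone is inconclusive -> degen.
(Indeed, f is constant along the null direction of H through x*, so x* is not a strict local extremum.)

degen


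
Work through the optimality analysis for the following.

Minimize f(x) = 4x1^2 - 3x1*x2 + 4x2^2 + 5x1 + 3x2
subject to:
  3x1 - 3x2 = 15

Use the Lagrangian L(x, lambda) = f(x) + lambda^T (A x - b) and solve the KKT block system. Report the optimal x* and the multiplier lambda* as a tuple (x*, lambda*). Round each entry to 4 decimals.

Form the Lagrangian:
  L(x, lambda) = (1/2) x^T Q x + c^T x + lambda^T (A x - b)
Stationarity (grad_x L = 0): Q x + c + A^T lambda = 0.
Primal feasibility: A x = b.

This gives the KKT block system:
  [ Q   A^T ] [ x     ]   [-c ]
  [ A    0  ] [ lambda ] = [ b ]

Solving the linear system:
  x*      = (1.7, -3.3)
  lambda* = (-9.5)
  f(x*)   = 70.55

x* = (1.7, -3.3), lambda* = (-9.5)


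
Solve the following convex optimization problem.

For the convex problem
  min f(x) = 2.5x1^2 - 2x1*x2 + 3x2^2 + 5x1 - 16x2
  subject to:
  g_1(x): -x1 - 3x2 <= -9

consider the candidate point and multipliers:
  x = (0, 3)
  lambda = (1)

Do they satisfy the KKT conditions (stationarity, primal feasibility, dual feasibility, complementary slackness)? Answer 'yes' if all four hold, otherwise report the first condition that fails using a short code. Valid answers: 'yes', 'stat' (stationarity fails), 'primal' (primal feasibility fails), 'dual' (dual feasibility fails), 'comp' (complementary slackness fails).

Gradient of f: grad f(x) = Q x + c = (-1, 2)
Constraint values g_i(x) = a_i^T x - b_i:
  g_1((0, 3)) = 0
Stationarity residual: grad f(x) + sum_i lambda_i a_i = (-2, -1)
  -> stationarity FAILS
Primal feasibility (all g_i <= 0): OK
Dual feasibility (all lambda_i >= 0): OK
Complementary slackness (lambda_i * g_i(x) = 0 for all i): OK

Verdict: the first failing condition is stationarity -> stat.

stat


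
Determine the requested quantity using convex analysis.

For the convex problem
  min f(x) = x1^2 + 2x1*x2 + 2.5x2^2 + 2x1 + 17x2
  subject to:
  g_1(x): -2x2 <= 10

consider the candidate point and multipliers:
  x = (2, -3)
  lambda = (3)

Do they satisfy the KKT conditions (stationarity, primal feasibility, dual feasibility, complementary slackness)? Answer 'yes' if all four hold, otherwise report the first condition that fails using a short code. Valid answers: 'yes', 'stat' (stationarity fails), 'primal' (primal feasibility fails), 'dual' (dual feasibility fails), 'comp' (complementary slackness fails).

Gradient of f: grad f(x) = Q x + c = (0, 6)
Constraint values g_i(x) = a_i^T x - b_i:
  g_1((2, -3)) = -4
Stationarity residual: grad f(x) + sum_i lambda_i a_i = (0, 0)
  -> stationarity OK
Primal feasibility (all g_i <= 0): OK
Dual feasibility (all lambda_i >= 0): OK
Complementary slackness (lambda_i * g_i(x) = 0 for all i): FAILS

Verdict: the first failing condition is complementary_slackness -> comp.

comp


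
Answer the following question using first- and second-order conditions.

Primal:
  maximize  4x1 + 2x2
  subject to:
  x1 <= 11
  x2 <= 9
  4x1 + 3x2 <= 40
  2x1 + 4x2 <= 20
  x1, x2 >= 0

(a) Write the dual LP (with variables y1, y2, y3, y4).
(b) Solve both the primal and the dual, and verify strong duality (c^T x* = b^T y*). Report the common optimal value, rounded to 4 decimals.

The standard primal-dual pair for 'max c^T x s.t. A x <= b, x >= 0' is:
  Dual:  min b^T y  s.t.  A^T y >= c,  y >= 0.

So the dual LP is:
  minimize  11y1 + 9y2 + 40y3 + 20y4
  subject to:
    y1 + 4y3 + 2y4 >= 4
    y2 + 3y3 + 4y4 >= 2
    y1, y2, y3, y4 >= 0

Solving the primal: x* = (10, 0).
  primal value c^T x* = 40.
Solving the dual: y* = (0, 0, 0, 2).
  dual value b^T y* = 40.
Strong duality: c^T x* = b^T y*. Confirmed.

40


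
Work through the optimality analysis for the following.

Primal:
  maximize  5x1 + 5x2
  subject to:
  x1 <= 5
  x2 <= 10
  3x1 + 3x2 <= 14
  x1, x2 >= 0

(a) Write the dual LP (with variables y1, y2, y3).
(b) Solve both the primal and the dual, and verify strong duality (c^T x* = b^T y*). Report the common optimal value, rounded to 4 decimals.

The standard primal-dual pair for 'max c^T x s.t. A x <= b, x >= 0' is:
  Dual:  min b^T y  s.t.  A^T y >= c,  y >= 0.

So the dual LP is:
  minimize  5y1 + 10y2 + 14y3
  subject to:
    y1 + 3y3 >= 5
    y2 + 3y3 >= 5
    y1, y2, y3 >= 0

Solving the primal: x* = (4.6667, 0).
  primal value c^T x* = 23.3333.
Solving the dual: y* = (0, 0, 1.6667).
  dual value b^T y* = 23.3333.
Strong duality: c^T x* = b^T y*. Confirmed.

23.3333


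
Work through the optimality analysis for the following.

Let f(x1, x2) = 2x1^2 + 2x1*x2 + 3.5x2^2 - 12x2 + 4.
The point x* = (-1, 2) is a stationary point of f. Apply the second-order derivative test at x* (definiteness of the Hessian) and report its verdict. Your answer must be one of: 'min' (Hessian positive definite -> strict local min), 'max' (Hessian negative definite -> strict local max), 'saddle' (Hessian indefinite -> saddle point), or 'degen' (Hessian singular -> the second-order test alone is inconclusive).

Compute the Hessian H = grad^2 f:
  H = [[4, 2], [2, 7]]
Verify stationarity: grad f(x*) = H x* + g = (0, 0).
Eigenvalues of H: 3, 8.
Both eigenvalues > 0, so H is positive definite -> x* is a strict local min.

min


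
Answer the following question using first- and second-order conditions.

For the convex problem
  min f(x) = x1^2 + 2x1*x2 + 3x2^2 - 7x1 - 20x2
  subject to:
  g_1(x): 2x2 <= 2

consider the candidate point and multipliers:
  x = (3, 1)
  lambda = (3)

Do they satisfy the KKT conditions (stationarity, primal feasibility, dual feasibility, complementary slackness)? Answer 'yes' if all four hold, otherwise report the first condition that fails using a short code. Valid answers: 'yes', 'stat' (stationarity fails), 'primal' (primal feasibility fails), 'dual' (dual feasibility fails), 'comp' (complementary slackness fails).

Gradient of f: grad f(x) = Q x + c = (1, -8)
Constraint values g_i(x) = a_i^T x - b_i:
  g_1((3, 1)) = 0
Stationarity residual: grad f(x) + sum_i lambda_i a_i = (1, -2)
  -> stationarity FAILS
Primal feasibility (all g_i <= 0): OK
Dual feasibility (all lambda_i >= 0): OK
Complementary slackness (lambda_i * g_i(x) = 0 for all i): OK

Verdict: the first failing condition is stationarity -> stat.

stat


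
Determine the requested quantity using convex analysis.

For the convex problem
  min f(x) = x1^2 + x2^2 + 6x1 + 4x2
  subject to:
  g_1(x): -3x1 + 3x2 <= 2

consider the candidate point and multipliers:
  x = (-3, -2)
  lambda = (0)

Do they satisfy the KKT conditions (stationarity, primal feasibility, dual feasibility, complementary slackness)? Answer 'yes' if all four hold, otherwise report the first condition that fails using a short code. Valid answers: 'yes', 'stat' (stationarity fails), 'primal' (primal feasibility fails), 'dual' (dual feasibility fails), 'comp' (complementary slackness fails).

Gradient of f: grad f(x) = Q x + c = (0, 0)
Constraint values g_i(x) = a_i^T x - b_i:
  g_1((-3, -2)) = 1
Stationarity residual: grad f(x) + sum_i lambda_i a_i = (0, 0)
  -> stationarity OK
Primal feasibility (all g_i <= 0): FAILS
Dual feasibility (all lambda_i >= 0): OK
Complementary slackness (lambda_i * g_i(x) = 0 for all i): OK

Verdict: the first failing condition is primal_feasibility -> primal.

primal


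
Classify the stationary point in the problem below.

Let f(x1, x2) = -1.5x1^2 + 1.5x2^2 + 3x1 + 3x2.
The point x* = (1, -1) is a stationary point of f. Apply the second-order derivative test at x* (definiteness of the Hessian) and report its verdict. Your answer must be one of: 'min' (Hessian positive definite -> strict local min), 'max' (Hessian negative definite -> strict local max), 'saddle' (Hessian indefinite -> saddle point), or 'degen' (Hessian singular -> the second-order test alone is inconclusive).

Compute the Hessian H = grad^2 f:
  H = [[-3, 0], [0, 3]]
Verify stationarity: grad f(x*) = H x* + g = (0, 0).
Eigenvalues of H: -3, 3.
Eigenvalues have mixed signs, so H is indefinite -> x* is a saddle point.

saddle


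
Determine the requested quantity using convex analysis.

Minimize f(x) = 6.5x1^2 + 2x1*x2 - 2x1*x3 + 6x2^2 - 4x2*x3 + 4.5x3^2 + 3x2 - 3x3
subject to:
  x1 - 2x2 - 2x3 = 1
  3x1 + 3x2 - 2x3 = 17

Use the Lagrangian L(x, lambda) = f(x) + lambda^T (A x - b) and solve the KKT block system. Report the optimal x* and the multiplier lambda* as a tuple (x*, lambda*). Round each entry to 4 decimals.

Form the Lagrangian:
  L(x, lambda) = (1/2) x^T Q x + c^T x + lambda^T (A x - b)
Stationarity (grad_x L = 0): Q x + c + A^T lambda = 0.
Primal feasibility: A x = b.

This gives the KKT block system:
  [ Q   A^T ] [ x     ]   [-c ]
  [ A    0  ] [ lambda ] = [ b ]

Solving the linear system:
  x*      = (2.6581, 2.1368, -1.3077)
  lambda* = (-0.7521, -13.5641)
  f(x*)   = 120.8376

x* = (2.6581, 2.1368, -1.3077), lambda* = (-0.7521, -13.5641)


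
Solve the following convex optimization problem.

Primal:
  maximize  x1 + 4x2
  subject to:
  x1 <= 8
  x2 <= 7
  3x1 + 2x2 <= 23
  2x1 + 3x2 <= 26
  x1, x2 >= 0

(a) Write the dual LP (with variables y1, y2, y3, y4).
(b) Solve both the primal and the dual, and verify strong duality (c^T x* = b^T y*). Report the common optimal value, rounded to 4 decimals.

The standard primal-dual pair for 'max c^T x s.t. A x <= b, x >= 0' is:
  Dual:  min b^T y  s.t.  A^T y >= c,  y >= 0.

So the dual LP is:
  minimize  8y1 + 7y2 + 23y3 + 26y4
  subject to:
    y1 + 3y3 + 2y4 >= 1
    y2 + 2y3 + 3y4 >= 4
    y1, y2, y3, y4 >= 0

Solving the primal: x* = (2.5, 7).
  primal value c^T x* = 30.5.
Solving the dual: y* = (0, 2.5, 0, 0.5).
  dual value b^T y* = 30.5.
Strong duality: c^T x* = b^T y*. Confirmed.

30.5


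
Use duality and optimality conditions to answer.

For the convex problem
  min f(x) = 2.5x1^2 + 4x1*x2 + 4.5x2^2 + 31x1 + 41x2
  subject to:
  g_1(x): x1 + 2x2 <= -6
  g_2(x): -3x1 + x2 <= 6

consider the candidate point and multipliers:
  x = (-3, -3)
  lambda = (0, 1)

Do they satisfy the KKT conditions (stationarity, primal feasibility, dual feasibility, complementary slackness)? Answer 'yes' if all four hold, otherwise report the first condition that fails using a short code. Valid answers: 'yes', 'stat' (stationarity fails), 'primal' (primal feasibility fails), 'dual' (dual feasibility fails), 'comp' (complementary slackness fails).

Gradient of f: grad f(x) = Q x + c = (4, 2)
Constraint values g_i(x) = a_i^T x - b_i:
  g_1((-3, -3)) = -3
  g_2((-3, -3)) = 0
Stationarity residual: grad f(x) + sum_i lambda_i a_i = (1, 3)
  -> stationarity FAILS
Primal feasibility (all g_i <= 0): OK
Dual feasibility (all lambda_i >= 0): OK
Complementary slackness (lambda_i * g_i(x) = 0 for all i): OK

Verdict: the first failing condition is stationarity -> stat.

stat


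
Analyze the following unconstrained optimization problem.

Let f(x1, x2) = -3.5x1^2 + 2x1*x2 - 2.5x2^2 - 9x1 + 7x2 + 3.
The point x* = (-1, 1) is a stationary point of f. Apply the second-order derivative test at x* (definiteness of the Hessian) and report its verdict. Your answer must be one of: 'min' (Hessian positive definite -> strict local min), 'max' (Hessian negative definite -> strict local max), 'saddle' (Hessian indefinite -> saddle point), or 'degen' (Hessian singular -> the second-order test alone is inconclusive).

Compute the Hessian H = grad^2 f:
  H = [[-7, 2], [2, -5]]
Verify stationarity: grad f(x*) = H x* + g = (0, 0).
Eigenvalues of H: -8.2361, -3.7639.
Both eigenvalues < 0, so H is negative definite -> x* is a strict local max.

max


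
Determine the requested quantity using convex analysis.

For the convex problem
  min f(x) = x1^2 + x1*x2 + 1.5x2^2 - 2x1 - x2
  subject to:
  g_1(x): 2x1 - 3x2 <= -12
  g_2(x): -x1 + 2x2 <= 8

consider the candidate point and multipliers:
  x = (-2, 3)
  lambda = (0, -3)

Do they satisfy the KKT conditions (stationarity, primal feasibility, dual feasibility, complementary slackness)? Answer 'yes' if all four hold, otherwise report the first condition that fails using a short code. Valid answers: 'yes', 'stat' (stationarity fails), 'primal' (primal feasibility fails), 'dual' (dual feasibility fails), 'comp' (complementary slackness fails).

Gradient of f: grad f(x) = Q x + c = (-3, 6)
Constraint values g_i(x) = a_i^T x - b_i:
  g_1((-2, 3)) = -1
  g_2((-2, 3)) = 0
Stationarity residual: grad f(x) + sum_i lambda_i a_i = (0, 0)
  -> stationarity OK
Primal feasibility (all g_i <= 0): OK
Dual feasibility (all lambda_i >= 0): FAILS
Complementary slackness (lambda_i * g_i(x) = 0 for all i): OK

Verdict: the first failing condition is dual_feasibility -> dual.

dual


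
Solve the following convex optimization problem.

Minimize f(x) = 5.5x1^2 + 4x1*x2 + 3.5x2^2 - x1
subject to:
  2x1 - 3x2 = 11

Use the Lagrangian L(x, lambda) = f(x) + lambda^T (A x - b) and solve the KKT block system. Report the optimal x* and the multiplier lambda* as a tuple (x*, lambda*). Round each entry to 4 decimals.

Form the Lagrangian:
  L(x, lambda) = (1/2) x^T Q x + c^T x + lambda^T (A x - b)
Stationarity (grad_x L = 0): Q x + c + A^T lambda = 0.
Primal feasibility: A x = b.

This gives the KKT block system:
  [ Q   A^T ] [ x     ]   [-c ]
  [ A    0  ] [ lambda ] = [ b ]

Solving the linear system:
  x*      = (1.6857, -2.5429)
  lambda* = (-3.6857)
  f(x*)   = 19.4286

x* = (1.6857, -2.5429), lambda* = (-3.6857)


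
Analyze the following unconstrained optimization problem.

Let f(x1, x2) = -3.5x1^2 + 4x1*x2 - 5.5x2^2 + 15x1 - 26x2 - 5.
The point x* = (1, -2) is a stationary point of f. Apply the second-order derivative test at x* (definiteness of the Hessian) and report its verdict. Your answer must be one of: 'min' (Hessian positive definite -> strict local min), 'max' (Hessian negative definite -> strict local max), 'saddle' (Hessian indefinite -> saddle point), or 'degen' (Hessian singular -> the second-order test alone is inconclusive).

Compute the Hessian H = grad^2 f:
  H = [[-7, 4], [4, -11]]
Verify stationarity: grad f(x*) = H x* + g = (0, 0).
Eigenvalues of H: -13.4721, -4.5279.
Both eigenvalues < 0, so H is negative definite -> x* is a strict local max.

max


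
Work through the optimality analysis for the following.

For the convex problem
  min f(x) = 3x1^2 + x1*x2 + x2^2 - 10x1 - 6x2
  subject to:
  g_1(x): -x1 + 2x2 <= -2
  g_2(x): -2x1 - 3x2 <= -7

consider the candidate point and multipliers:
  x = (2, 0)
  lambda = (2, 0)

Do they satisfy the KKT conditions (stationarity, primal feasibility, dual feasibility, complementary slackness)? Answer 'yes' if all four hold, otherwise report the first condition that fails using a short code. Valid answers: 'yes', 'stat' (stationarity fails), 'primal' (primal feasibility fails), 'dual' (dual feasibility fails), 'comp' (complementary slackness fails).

Gradient of f: grad f(x) = Q x + c = (2, -4)
Constraint values g_i(x) = a_i^T x - b_i:
  g_1((2, 0)) = 0
  g_2((2, 0)) = 3
Stationarity residual: grad f(x) + sum_i lambda_i a_i = (0, 0)
  -> stationarity OK
Primal feasibility (all g_i <= 0): FAILS
Dual feasibility (all lambda_i >= 0): OK
Complementary slackness (lambda_i * g_i(x) = 0 for all i): OK

Verdict: the first failing condition is primal_feasibility -> primal.

primal


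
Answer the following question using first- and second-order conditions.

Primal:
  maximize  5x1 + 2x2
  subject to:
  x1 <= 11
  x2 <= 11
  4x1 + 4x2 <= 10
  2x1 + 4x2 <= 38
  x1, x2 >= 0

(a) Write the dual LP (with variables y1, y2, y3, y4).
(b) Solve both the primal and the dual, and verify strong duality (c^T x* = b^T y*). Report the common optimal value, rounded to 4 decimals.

The standard primal-dual pair for 'max c^T x s.t. A x <= b, x >= 0' is:
  Dual:  min b^T y  s.t.  A^T y >= c,  y >= 0.

So the dual LP is:
  minimize  11y1 + 11y2 + 10y3 + 38y4
  subject to:
    y1 + 4y3 + 2y4 >= 5
    y2 + 4y3 + 4y4 >= 2
    y1, y2, y3, y4 >= 0

Solving the primal: x* = (2.5, 0).
  primal value c^T x* = 12.5.
Solving the dual: y* = (0, 0, 1.25, 0).
  dual value b^T y* = 12.5.
Strong duality: c^T x* = b^T y*. Confirmed.

12.5


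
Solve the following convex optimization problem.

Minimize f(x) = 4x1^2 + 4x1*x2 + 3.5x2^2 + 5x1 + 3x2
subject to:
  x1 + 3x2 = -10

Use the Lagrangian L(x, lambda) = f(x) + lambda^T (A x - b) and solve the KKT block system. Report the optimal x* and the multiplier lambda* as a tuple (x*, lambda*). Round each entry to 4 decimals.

Form the Lagrangian:
  L(x, lambda) = (1/2) x^T Q x + c^T x + lambda^T (A x - b)
Stationarity (grad_x L = 0): Q x + c + A^T lambda = 0.
Primal feasibility: A x = b.

This gives the KKT block system:
  [ Q   A^T ] [ x     ]   [-c ]
  [ A    0  ] [ lambda ] = [ b ]

Solving the linear system:
  x*      = (0.2545, -3.4182)
  lambda* = (6.6364)
  f(x*)   = 28.6909

x* = (0.2545, -3.4182), lambda* = (6.6364)


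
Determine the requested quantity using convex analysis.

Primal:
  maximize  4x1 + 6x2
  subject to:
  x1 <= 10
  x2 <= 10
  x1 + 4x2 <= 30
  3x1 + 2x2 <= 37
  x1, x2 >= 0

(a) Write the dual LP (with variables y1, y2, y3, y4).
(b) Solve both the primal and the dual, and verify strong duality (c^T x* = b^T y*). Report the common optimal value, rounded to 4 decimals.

The standard primal-dual pair for 'max c^T x s.t. A x <= b, x >= 0' is:
  Dual:  min b^T y  s.t.  A^T y >= c,  y >= 0.

So the dual LP is:
  minimize  10y1 + 10y2 + 30y3 + 37y4
  subject to:
    y1 + y3 + 3y4 >= 4
    y2 + 4y3 + 2y4 >= 6
    y1, y2, y3, y4 >= 0

Solving the primal: x* = (8.8, 5.3).
  primal value c^T x* = 67.
Solving the dual: y* = (0, 0, 1, 1).
  dual value b^T y* = 67.
Strong duality: c^T x* = b^T y*. Confirmed.

67


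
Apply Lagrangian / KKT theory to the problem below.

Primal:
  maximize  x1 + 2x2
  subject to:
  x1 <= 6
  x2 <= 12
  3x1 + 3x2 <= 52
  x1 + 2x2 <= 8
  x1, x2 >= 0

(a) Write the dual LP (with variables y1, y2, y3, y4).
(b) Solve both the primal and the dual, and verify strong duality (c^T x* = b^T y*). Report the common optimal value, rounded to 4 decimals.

The standard primal-dual pair for 'max c^T x s.t. A x <= b, x >= 0' is:
  Dual:  min b^T y  s.t.  A^T y >= c,  y >= 0.

So the dual LP is:
  minimize  6y1 + 12y2 + 52y3 + 8y4
  subject to:
    y1 + 3y3 + y4 >= 1
    y2 + 3y3 + 2y4 >= 2
    y1, y2, y3, y4 >= 0

Solving the primal: x* = (0, 4).
  primal value c^T x* = 8.
Solving the dual: y* = (0, 0, 0, 1).
  dual value b^T y* = 8.
Strong duality: c^T x* = b^T y*. Confirmed.

8


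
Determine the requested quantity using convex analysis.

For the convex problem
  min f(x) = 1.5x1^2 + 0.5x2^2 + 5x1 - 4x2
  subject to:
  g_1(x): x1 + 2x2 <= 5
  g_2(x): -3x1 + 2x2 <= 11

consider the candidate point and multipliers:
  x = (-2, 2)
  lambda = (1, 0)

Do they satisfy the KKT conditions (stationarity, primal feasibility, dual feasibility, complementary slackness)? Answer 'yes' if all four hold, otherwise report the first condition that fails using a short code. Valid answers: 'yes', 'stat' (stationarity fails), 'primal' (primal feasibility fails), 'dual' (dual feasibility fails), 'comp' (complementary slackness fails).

Gradient of f: grad f(x) = Q x + c = (-1, -2)
Constraint values g_i(x) = a_i^T x - b_i:
  g_1((-2, 2)) = -3
  g_2((-2, 2)) = -1
Stationarity residual: grad f(x) + sum_i lambda_i a_i = (0, 0)
  -> stationarity OK
Primal feasibility (all g_i <= 0): OK
Dual feasibility (all lambda_i >= 0): OK
Complementary slackness (lambda_i * g_i(x) = 0 for all i): FAILS

Verdict: the first failing condition is complementary_slackness -> comp.

comp


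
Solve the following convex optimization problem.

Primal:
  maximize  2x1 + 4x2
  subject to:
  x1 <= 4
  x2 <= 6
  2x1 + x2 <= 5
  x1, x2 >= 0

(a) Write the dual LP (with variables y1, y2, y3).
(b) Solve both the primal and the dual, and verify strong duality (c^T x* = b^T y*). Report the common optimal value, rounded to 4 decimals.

The standard primal-dual pair for 'max c^T x s.t. A x <= b, x >= 0' is:
  Dual:  min b^T y  s.t.  A^T y >= c,  y >= 0.

So the dual LP is:
  minimize  4y1 + 6y2 + 5y3
  subject to:
    y1 + 2y3 >= 2
    y2 + y3 >= 4
    y1, y2, y3 >= 0

Solving the primal: x* = (0, 5).
  primal value c^T x* = 20.
Solving the dual: y* = (0, 0, 4).
  dual value b^T y* = 20.
Strong duality: c^T x* = b^T y*. Confirmed.

20


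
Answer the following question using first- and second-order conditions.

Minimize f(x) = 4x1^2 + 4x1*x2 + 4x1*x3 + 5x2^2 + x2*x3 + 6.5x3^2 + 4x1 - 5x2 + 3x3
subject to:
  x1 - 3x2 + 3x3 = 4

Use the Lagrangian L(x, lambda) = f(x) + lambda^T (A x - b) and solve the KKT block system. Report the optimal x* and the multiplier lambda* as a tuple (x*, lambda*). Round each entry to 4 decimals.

Form the Lagrangian:
  L(x, lambda) = (1/2) x^T Q x + c^T x + lambda^T (A x - b)
Stationarity (grad_x L = 0): Q x + c + A^T lambda = 0.
Primal feasibility: A x = b.

This gives the KKT block system:
  [ Q   A^T ] [ x     ]   [-c ]
  [ A    0  ] [ lambda ] = [ b ]

Solving the linear system:
  x*      = (-0.0526, -0.6596, 0.6912)
  lambda* = (-3.7053)
  f(x*)   = 9.9912

x* = (-0.0526, -0.6596, 0.6912), lambda* = (-3.7053)


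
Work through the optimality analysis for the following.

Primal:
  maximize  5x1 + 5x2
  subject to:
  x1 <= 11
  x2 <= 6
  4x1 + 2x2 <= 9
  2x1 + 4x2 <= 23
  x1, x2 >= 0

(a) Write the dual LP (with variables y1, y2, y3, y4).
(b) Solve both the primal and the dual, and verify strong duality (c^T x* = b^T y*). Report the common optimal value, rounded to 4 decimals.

The standard primal-dual pair for 'max c^T x s.t. A x <= b, x >= 0' is:
  Dual:  min b^T y  s.t.  A^T y >= c,  y >= 0.

So the dual LP is:
  minimize  11y1 + 6y2 + 9y3 + 23y4
  subject to:
    y1 + 4y3 + 2y4 >= 5
    y2 + 2y3 + 4y4 >= 5
    y1, y2, y3, y4 >= 0

Solving the primal: x* = (0, 4.5).
  primal value c^T x* = 22.5.
Solving the dual: y* = (0, 0, 2.5, 0).
  dual value b^T y* = 22.5.
Strong duality: c^T x* = b^T y*. Confirmed.

22.5


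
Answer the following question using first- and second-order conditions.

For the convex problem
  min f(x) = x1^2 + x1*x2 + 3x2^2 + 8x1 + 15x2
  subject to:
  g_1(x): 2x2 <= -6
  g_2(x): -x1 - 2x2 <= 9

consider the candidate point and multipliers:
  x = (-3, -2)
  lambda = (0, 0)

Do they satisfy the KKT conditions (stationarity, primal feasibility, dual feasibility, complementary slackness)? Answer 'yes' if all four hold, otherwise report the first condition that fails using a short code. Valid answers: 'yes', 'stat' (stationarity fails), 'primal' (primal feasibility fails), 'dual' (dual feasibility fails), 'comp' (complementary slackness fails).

Gradient of f: grad f(x) = Q x + c = (0, 0)
Constraint values g_i(x) = a_i^T x - b_i:
  g_1((-3, -2)) = 2
  g_2((-3, -2)) = -2
Stationarity residual: grad f(x) + sum_i lambda_i a_i = (0, 0)
  -> stationarity OK
Primal feasibility (all g_i <= 0): FAILS
Dual feasibility (all lambda_i >= 0): OK
Complementary slackness (lambda_i * g_i(x) = 0 for all i): OK

Verdict: the first failing condition is primal_feasibility -> primal.

primal


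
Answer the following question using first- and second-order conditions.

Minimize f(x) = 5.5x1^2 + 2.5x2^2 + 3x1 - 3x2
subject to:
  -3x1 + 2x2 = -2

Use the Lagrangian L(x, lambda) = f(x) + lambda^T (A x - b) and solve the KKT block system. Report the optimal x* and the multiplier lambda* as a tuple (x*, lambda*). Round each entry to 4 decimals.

Form the Lagrangian:
  L(x, lambda) = (1/2) x^T Q x + c^T x + lambda^T (A x - b)
Stationarity (grad_x L = 0): Q x + c + A^T lambda = 0.
Primal feasibility: A x = b.

This gives the KKT block system:
  [ Q   A^T ] [ x     ]   [-c ]
  [ A    0  ] [ lambda ] = [ b ]

Solving the linear system:
  x*      = (0.4045, -0.3933)
  lambda* = (2.4831)
  f(x*)   = 3.6798

x* = (0.4045, -0.3933), lambda* = (2.4831)


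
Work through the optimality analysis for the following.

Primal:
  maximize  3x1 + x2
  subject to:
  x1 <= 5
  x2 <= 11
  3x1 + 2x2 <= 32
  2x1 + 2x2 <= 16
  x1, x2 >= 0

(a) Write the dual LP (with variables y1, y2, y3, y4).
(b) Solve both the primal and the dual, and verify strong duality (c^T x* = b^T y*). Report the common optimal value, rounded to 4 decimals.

The standard primal-dual pair for 'max c^T x s.t. A x <= b, x >= 0' is:
  Dual:  min b^T y  s.t.  A^T y >= c,  y >= 0.

So the dual LP is:
  minimize  5y1 + 11y2 + 32y3 + 16y4
  subject to:
    y1 + 3y3 + 2y4 >= 3
    y2 + 2y3 + 2y4 >= 1
    y1, y2, y3, y4 >= 0

Solving the primal: x* = (5, 3).
  primal value c^T x* = 18.
Solving the dual: y* = (2, 0, 0, 0.5).
  dual value b^T y* = 18.
Strong duality: c^T x* = b^T y*. Confirmed.

18


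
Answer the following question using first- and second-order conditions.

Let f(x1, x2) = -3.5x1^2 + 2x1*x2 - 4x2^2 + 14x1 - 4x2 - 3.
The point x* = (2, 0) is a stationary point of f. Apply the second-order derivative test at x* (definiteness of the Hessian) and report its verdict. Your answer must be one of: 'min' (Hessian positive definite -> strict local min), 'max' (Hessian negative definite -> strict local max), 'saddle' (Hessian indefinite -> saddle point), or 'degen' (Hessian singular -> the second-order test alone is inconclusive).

Compute the Hessian H = grad^2 f:
  H = [[-7, 2], [2, -8]]
Verify stationarity: grad f(x*) = H x* + g = (0, 0).
Eigenvalues of H: -9.5616, -5.4384.
Both eigenvalues < 0, so H is negative definite -> x* is a strict local max.

max
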